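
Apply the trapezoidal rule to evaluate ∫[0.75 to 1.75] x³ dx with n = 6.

f(x) = x³
a = 0.75, b = 1.75, n = 6
h = (b - a)/n = 0.166667

Trapezoidal rule: (h/2)[f(x₀) + 2f(x₁) + 2f(x₂) + ... + f(xₙ)]

x_0 = 0.7500, f(x_0) = 0.421875, coefficient = 1
x_1 = 0.9167, f(x_1) = 0.770255, coefficient = 2
x_2 = 1.0833, f(x_2) = 1.271412, coefficient = 2
x_3 = 1.2500, f(x_3) = 1.953125, coefficient = 2
x_4 = 1.4167, f(x_4) = 2.843171, coefficient = 2
x_5 = 1.5833, f(x_5) = 3.969329, coefficient = 2
x_6 = 1.7500, f(x_6) = 5.359375, coefficient = 1

I ≈ (0.166667/2) × 27.395833 = 2.282986
Exact value: 2.265625
Error: 0.017361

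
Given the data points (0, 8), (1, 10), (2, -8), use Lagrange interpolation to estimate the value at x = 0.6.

Lagrange interpolation formula:
P(x) = Σ yᵢ × Lᵢ(x)
where Lᵢ(x) = Π_{j≠i} (x - xⱼ)/(xᵢ - xⱼ)

L_0(0.6) = (0.6 - 1)/(0 - 1) × (0.6 - 2)/(0 - 2) = 0.280000
L_1(0.6) = (0.6 - 0)/(1 - 0) × (0.6 - 2)/(1 - 2) = 0.840000
L_2(0.6) = (0.6 - 0)/(2 - 0) × (0.6 - 1)/(2 - 1) = -0.120000

P(0.6) = 8×L_0(0.6) + 10×L_1(0.6) + (-8)×L_2(0.6)
P(0.6) = 11.600000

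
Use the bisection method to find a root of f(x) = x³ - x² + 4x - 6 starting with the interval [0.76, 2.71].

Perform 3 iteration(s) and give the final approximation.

f(x) = x³ - x² + 4x - 6
Initial interval: [0.76, 2.71]

Iteration 1:
  c_1 = (0.760000 + 2.710000)/2 = 1.735000
  f(c_1) = f(1.735000) = 3.152515
  f(a) × f(c) < 0, new interval: [0.760000, 1.735000]
Iteration 2:
  c_2 = (0.760000 + 1.735000)/2 = 1.247500
  f(c_2) = f(1.247500) = -0.624827
  f(a) × f(c) ≥ 0, new interval: [1.247500, 1.735000]
Iteration 3:
  c_3 = (1.247500 + 1.735000)/2 = 1.491250
  f(c_3) = f(1.491250) = 1.057455
  f(a) × f(c) < 0, new interval: [1.247500, 1.491250]

After 3 iteration(s), the approximation is c_3 = 1.491250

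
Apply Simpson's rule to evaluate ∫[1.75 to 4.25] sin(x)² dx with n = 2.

f(x) = sin(x)²
a = 1.75, b = 4.25, n = 2
h = (b - a)/n = 1.250000

Simpson's rule: (h/3)[f(x₀) + 4f(x₁) + 2f(x₂) + ... + f(xₙ)]

x_0 = 1.7500, f(x_0) = 0.968228, coefficient = 1
x_1 = 3.0000, f(x_1) = 0.019915, coefficient = 4
x_2 = 4.2500, f(x_2) = 0.801006, coefficient = 1

I ≈ (1.250000/3) × 1.848894 = 0.770372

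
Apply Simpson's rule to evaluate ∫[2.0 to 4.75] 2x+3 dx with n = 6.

f(x) = 2x+3
a = 2.0, b = 4.75, n = 6
h = (b - a)/n = 0.458333

Simpson's rule: (h/3)[f(x₀) + 4f(x₁) + 2f(x₂) + ... + f(xₙ)]

x_0 = 2.0000, f(x_0) = 7.000000, coefficient = 1
x_1 = 2.4583, f(x_1) = 7.916667, coefficient = 4
x_2 = 2.9167, f(x_2) = 8.833333, coefficient = 2
x_3 = 3.3750, f(x_3) = 9.750000, coefficient = 4
x_4 = 3.8333, f(x_4) = 10.666667, coefficient = 2
x_5 = 4.2917, f(x_5) = 11.583333, coefficient = 4
x_6 = 4.7500, f(x_6) = 12.500000, coefficient = 1

I ≈ (0.458333/3) × 175.500000 = 26.812500
Exact value: 26.812500
Error: 0.000000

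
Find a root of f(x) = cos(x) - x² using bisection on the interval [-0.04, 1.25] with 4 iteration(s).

f(x) = cos(x) - x²
Initial interval: [-0.04, 1.25]

Iteration 1:
  c_1 = (-0.040000 + 1.250000)/2 = 0.605000
  f(c_1) = f(0.605000) = 0.456477
  f(a) × f(c) ≥ 0, new interval: [0.605000, 1.250000]
Iteration 2:
  c_2 = (0.605000 + 1.250000)/2 = 0.927500
  f(c_2) = f(0.927500) = -0.260420
  f(a) × f(c) < 0, new interval: [0.605000, 0.927500]
Iteration 3:
  c_3 = (0.605000 + 0.927500)/2 = 0.766250
  f(c_3) = f(0.766250) = 0.133377
  f(a) × f(c) ≥ 0, new interval: [0.766250, 0.927500]
Iteration 4:
  c_4 = (0.766250 + 0.927500)/2 = 0.846875
  f(c_4) = f(0.846875) = -0.054870
  f(a) × f(c) < 0, new interval: [0.766250, 0.846875]

After 4 iteration(s), the approximation is c_4 = 0.846875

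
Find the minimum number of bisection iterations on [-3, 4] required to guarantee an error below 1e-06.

We need (b-a)/2^n ≤ 1e-06
(4 - (-3))/2^n ≤ 1e-06
7/2^n ≤ 1e-06
2^n ≥ 7000000
n ≥ log₂(7000000) = 22.74
n ≥ 23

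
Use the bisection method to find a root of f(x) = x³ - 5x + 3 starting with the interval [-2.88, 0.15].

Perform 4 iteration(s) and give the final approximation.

f(x) = x³ - 5x + 3
Initial interval: [-2.88, 0.15]

Iteration 1:
  c_1 = (-2.880000 + 0.150000)/2 = -1.365000
  f(c_1) = f(-1.365000) = 7.281698
  f(a) × f(c) < 0, new interval: [-2.880000, -1.365000]
Iteration 2:
  c_2 = (-2.880000 + (-1.365000))/2 = -2.122500
  f(c_2) = f(-2.122500) = 4.050624
  f(a) × f(c) < 0, new interval: [-2.880000, -2.122500]
Iteration 3:
  c_3 = (-2.880000 + (-2.122500))/2 = -2.501250
  f(c_3) = f(-2.501250) = -0.142199
  f(a) × f(c) ≥ 0, new interval: [-2.501250, -2.122500]
Iteration 4:
  c_4 = (-2.501250 + (-2.122500))/2 = -2.311875
  f(c_4) = f(-2.311875) = 2.202944
  f(a) × f(c) < 0, new interval: [-2.501250, -2.311875]

After 4 iteration(s), the approximation is c_4 = -2.311875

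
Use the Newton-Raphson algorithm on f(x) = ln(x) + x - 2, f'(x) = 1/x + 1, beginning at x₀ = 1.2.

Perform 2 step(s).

f(x) = ln(x) + x - 2
f'(x) = 1/x + 1
x₀ = 1.2

Newton-Raphson formula: x_{n+1} = x_n - f(x_n)/f'(x_n)

Iteration 1:
  f(1.200000) = -0.617678
  f'(1.200000) = 1.833333
  x_1 = 1.200000 - (-0.617678)/1.833333 = 1.536916
Iteration 2:
  f(1.536916) = -0.033307
  f'(1.536916) = 1.650654
  x_2 = 1.536916 - (-0.033307)/1.650654 = 1.557094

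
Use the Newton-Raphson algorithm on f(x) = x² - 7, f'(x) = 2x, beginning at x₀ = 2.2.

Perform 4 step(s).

f(x) = x² - 7
f'(x) = 2x
x₀ = 2.2

Newton-Raphson formula: x_{n+1} = x_n - f(x_n)/f'(x_n)

Iteration 1:
  f(2.200000) = -2.160000
  f'(2.200000) = 4.400000
  x_1 = 2.200000 - (-2.160000)/4.400000 = 2.690909
Iteration 2:
  f(2.690909) = 0.240992
  f'(2.690909) = 5.381818
  x_2 = 2.690909 - 0.240992/5.381818 = 2.646130
Iteration 3:
  f(2.646130) = 0.002005
  f'(2.646130) = 5.292260
  x_3 = 2.646130 - 0.002005/5.292260 = 2.645751
Iteration 4:
  f(2.645751) = 0.000000
  f'(2.645751) = 5.291503
  x_4 = 2.645751 - 0.000000/5.291503 = 2.645751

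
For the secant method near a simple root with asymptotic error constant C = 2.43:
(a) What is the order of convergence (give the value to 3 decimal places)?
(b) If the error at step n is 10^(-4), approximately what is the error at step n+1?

(a) Secant method has superlinear convergence with order φ = (1+√5)/2 ≈ 1.618.
    This means |e_{n+1}| ≈ C|e_n|^1.618.

(b) With |e_n| = 10^(-4) and C = 2.43:
    |e_{n+1}| ≈ 2.43 × (10^(-4))^1.618 = 2.43 × 10^(-6.47)

(a) ≈ 1.618 (golden ratio); (b) |e_{n+1}| ≈ 8.194e-07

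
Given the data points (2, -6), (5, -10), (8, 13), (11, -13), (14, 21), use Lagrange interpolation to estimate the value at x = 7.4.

Lagrange interpolation formula:
P(x) = Σ yᵢ × Lᵢ(x)
where Lᵢ(x) = Π_{j≠i} (x - xⱼ)/(xᵢ - xⱼ)

L_0(7.4) = (7.4 - 5)/(2 - 5) × (7.4 - 8)/(2 - 8) × (7.4 - 11)/(2 - 11) × (7.4 - 14)/(2 - 14) = -0.017600
L_1(7.4) = (7.4 - 2)/(5 - 2) × (7.4 - 8)/(5 - 8) × (7.4 - 11)/(5 - 11) × (7.4 - 14)/(5 - 14) = 0.158400
L_2(7.4) = (7.4 - 2)/(8 - 2) × (7.4 - 5)/(8 - 5) × (7.4 - 11)/(8 - 11) × (7.4 - 14)/(8 - 14) = 0.950400
L_3(7.4) = (7.4 - 2)/(11 - 2) × (7.4 - 5)/(11 - 5) × (7.4 - 8)/(11 - 8) × (7.4 - 14)/(11 - 14) = -0.105600
L_4(7.4) = (7.4 - 2)/(14 - 2) × (7.4 - 5)/(14 - 5) × (7.4 - 8)/(14 - 8) × (7.4 - 11)/(14 - 11) = 0.014400

P(7.4) = (-6)×L_0(7.4) + (-10)×L_1(7.4) + 13×L_2(7.4) + (-13)×L_3(7.4) + 21×L_4(7.4)
P(7.4) = 12.552000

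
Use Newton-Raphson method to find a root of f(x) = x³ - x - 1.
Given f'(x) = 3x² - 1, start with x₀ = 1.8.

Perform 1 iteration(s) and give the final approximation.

f(x) = x³ - x - 1
f'(x) = 3x² - 1
x₀ = 1.8

Newton-Raphson formula: x_{n+1} = x_n - f(x_n)/f'(x_n)

Iteration 1:
  f(1.800000) = 3.032000
  f'(1.800000) = 8.720000
  x_1 = 1.800000 - 3.032000/8.720000 = 1.452294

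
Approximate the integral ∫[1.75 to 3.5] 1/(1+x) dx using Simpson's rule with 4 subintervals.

f(x) = 1/(1+x)
a = 1.75, b = 3.5, n = 4
h = (b - a)/n = 0.437500

Simpson's rule: (h/3)[f(x₀) + 4f(x₁) + 2f(x₂) + ... + f(xₙ)]

x_0 = 1.7500, f(x_0) = 0.363636, coefficient = 1
x_1 = 2.1875, f(x_1) = 0.313725, coefficient = 4
x_2 = 2.6250, f(x_2) = 0.275862, coefficient = 2
x_3 = 3.0625, f(x_3) = 0.246154, coefficient = 4
x_4 = 3.5000, f(x_4) = 0.222222, coefficient = 1

I ≈ (0.437500/3) × 3.377100 = 0.492494
Exact value: 0.492476
Error: 0.000017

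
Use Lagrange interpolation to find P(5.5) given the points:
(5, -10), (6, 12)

Lagrange interpolation formula:
P(x) = Σ yᵢ × Lᵢ(x)
where Lᵢ(x) = Π_{j≠i} (x - xⱼ)/(xᵢ - xⱼ)

L_0(5.5) = (5.5 - 6)/(5 - 6) = 0.500000
L_1(5.5) = (5.5 - 5)/(6 - 5) = 0.500000

P(5.5) = (-10)×L_0(5.5) + 12×L_1(5.5)
P(5.5) = 1.000000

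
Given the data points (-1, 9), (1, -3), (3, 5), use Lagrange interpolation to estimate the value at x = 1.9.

Lagrange interpolation formula:
P(x) = Σ yᵢ × Lᵢ(x)
where Lᵢ(x) = Π_{j≠i} (x - xⱼ)/(xᵢ - xⱼ)

L_0(1.9) = (1.9 - 1)/(-1 - 1) × (1.9 - 3)/(-1 - 3) = -0.123750
L_1(1.9) = (1.9 - (-1))/(1 - (-1)) × (1.9 - 3)/(1 - 3) = 0.797500
L_2(1.9) = (1.9 - (-1))/(3 - (-1)) × (1.9 - 1)/(3 - 1) = 0.326250

P(1.9) = 9×L_0(1.9) + (-3)×L_1(1.9) + 5×L_2(1.9)
P(1.9) = -1.875000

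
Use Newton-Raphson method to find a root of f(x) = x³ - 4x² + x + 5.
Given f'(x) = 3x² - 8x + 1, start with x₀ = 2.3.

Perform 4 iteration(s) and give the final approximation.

f(x) = x³ - 4x² + x + 5
f'(x) = 3x² - 8x + 1
x₀ = 2.3

Newton-Raphson formula: x_{n+1} = x_n - f(x_n)/f'(x_n)

Iteration 1:
  f(2.300000) = -1.693000
  f'(2.300000) = -1.530000
  x_1 = 2.300000 - (-1.693000)/(-1.530000) = 1.193464
Iteration 2:
  f(1.193464) = 2.195956
  f'(1.193464) = -4.274643
  x_2 = 1.193464 - 2.195956/(-4.274643) = 1.707181
Iteration 3:
  f(1.707181) = 0.024836
  f'(1.707181) = -3.914047
  x_3 = 1.707181 - 0.024836/(-3.914047) = 1.713526
Iteration 4:
  f(1.713526) = 0.000045
  f'(1.713526) = -3.899693
  x_4 = 1.713526 - 0.000045/(-3.899693) = 1.713538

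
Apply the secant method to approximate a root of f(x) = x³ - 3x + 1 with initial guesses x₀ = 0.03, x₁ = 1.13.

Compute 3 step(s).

f(x) = x³ - 3x + 1
x₀ = 0.03, x₁ = 1.13

Secant formula: x_{n+1} = x_n - f(x_n)(x_n - x_{n-1})/(f(x_n) - f(x_{n-1}))

Iteration 1:
  f(0.030000) = 0.910027
  f(1.130000) = -0.947103
  x_2 = 1.130000 - (-0.947103)×(1.130000 - 0.030000)/(-0.947103 - 0.910027)
       = 0.569020
Iteration 2:
  f(1.130000) = -0.947103
  f(0.569020) = -0.522820
  x_3 = 0.569020 - (-0.522820)×(0.569020 - 1.130000)/(-0.522820 - (-0.947103))
       = -0.122245
Iteration 3:
  f(0.569020) = -0.522820
  f(-0.122245) = 1.364907
  x_4 = -0.122245 - 1.364907×(-0.122245 - 0.569020)/(1.364907 - (-0.522820))
       = 0.377569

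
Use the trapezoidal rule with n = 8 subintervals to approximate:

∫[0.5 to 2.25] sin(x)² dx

f(x) = sin(x)²
a = 0.5, b = 2.25, n = 8
h = (b - a)/n = 0.218750

Trapezoidal rule: (h/2)[f(x₀) + 2f(x₁) + 2f(x₂) + ... + f(xₙ)]

x_0 = 0.5000, f(x_0) = 0.229849, coefficient = 1
x_1 = 0.7188, f(x_1) = 0.433549, coefficient = 2
x_2 = 0.9375, f(x_2) = 0.649767, coefficient = 2
x_3 = 1.1562, f(x_3) = 0.837773, coefficient = 2
x_4 = 1.3750, f(x_4) = 0.962151, coefficient = 2
x_5 = 1.5938, f(x_5) = 0.999473, coefficient = 2
x_6 = 1.8125, f(x_6) = 0.942708, coefficient = 2
x_7 = 2.0312, f(x_7) = 0.802549, coefficient = 2
x_8 = 2.2500, f(x_8) = 0.605398, coefficient = 1

I ≈ (0.218750/2) × 12.091187 = 1.322474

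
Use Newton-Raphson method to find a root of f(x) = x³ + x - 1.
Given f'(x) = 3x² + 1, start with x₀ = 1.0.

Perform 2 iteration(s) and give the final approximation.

f(x) = x³ + x - 1
f'(x) = 3x² + 1
x₀ = 1.0

Newton-Raphson formula: x_{n+1} = x_n - f(x_n)/f'(x_n)

Iteration 1:
  f(1.000000) = 1.000000
  f'(1.000000) = 4.000000
  x_1 = 1.000000 - 1.000000/4.000000 = 0.750000
Iteration 2:
  f(0.750000) = 0.171875
  f'(0.750000) = 2.687500
  x_2 = 0.750000 - 0.171875/2.687500 = 0.686047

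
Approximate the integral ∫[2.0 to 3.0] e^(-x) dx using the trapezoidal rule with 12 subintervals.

f(x) = e^(-x)
a = 2.0, b = 3.0, n = 12
h = (b - a)/n = 0.083333

Trapezoidal rule: (h/2)[f(x₀) + 2f(x₁) + 2f(x₂) + ... + f(xₙ)]

x_0 = 2.0000, f(x_0) = 0.135335, coefficient = 1
x_1 = 2.0833, f(x_1) = 0.124514, coefficient = 2
x_2 = 2.1667, f(x_2) = 0.114559, coefficient = 2
x_3 = 2.2500, f(x_3) = 0.105399, coefficient = 2
x_4 = 2.3333, f(x_4) = 0.096972, coefficient = 2
x_5 = 2.4167, f(x_5) = 0.089219, coefficient = 2
x_6 = 2.5000, f(x_6) = 0.082085, coefficient = 2
x_7 = 2.5833, f(x_7) = 0.075522, coefficient = 2
x_8 = 2.6667, f(x_8) = 0.069483, coefficient = 2
x_9 = 2.7500, f(x_9) = 0.063928, coefficient = 2
x_10 = 2.8333, f(x_10) = 0.058816, coefficient = 2
x_11 = 2.9167, f(x_11) = 0.054114, coefficient = 2
x_12 = 3.0000, f(x_12) = 0.049787, coefficient = 1

I ≈ (0.083333/2) × 2.054345 = 0.085598
Exact value: 0.085548
Error: 0.000050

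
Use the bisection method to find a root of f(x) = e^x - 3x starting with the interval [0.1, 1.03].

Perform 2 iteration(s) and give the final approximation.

f(x) = e^x - 3x
Initial interval: [0.1, 1.03]

Iteration 1:
  c_1 = (0.100000 + 1.030000)/2 = 0.565000
  f(c_1) = f(0.565000) = 0.064448
  f(a) × f(c) ≥ 0, new interval: [0.565000, 1.030000]
Iteration 2:
  c_2 = (0.565000 + 1.030000)/2 = 0.797500
  f(c_2) = f(0.797500) = -0.172516
  f(a) × f(c) < 0, new interval: [0.565000, 0.797500]

After 2 iteration(s), the approximation is c_2 = 0.797500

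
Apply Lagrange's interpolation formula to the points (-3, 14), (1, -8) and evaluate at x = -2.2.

Lagrange interpolation formula:
P(x) = Σ yᵢ × Lᵢ(x)
where Lᵢ(x) = Π_{j≠i} (x - xⱼ)/(xᵢ - xⱼ)

L_0(-2.2) = (-2.2 - 1)/(-3 - 1) = 0.800000
L_1(-2.2) = (-2.2 - (-3))/(1 - (-3)) = 0.200000

P(-2.2) = 14×L_0(-2.2) + (-8)×L_1(-2.2)
P(-2.2) = 9.600000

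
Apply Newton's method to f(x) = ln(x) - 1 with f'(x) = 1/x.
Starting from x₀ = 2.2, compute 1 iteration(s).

f(x) = ln(x) - 1
f'(x) = 1/x
x₀ = 2.2

Newton-Raphson formula: x_{n+1} = x_n - f(x_n)/f'(x_n)

Iteration 1:
  f(2.200000) = -0.211543
  f'(2.200000) = 0.454545
  x_1 = 2.200000 - (-0.211543)/0.454545 = 2.665394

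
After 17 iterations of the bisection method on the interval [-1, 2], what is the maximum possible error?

Bisection error bound: |error| ≤ (b-a)/2^n
|error| ≤ (2 - (-1))/2^17 = 3/2^17
|error| ≤ 0.0000228882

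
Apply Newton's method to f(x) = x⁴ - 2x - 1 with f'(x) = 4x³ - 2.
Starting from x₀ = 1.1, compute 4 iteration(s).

f(x) = x⁴ - 2x - 1
f'(x) = 4x³ - 2
x₀ = 1.1

Newton-Raphson formula: x_{n+1} = x_n - f(x_n)/f'(x_n)

Iteration 1:
  f(1.100000) = -1.735900
  f'(1.100000) = 3.324000
  x_1 = 1.100000 - (-1.735900)/3.324000 = 1.622232
Iteration 2:
  f(1.622232) = 2.681051
  f'(1.622232) = 15.076509
  x_2 = 1.622232 - 2.681051/15.076509 = 1.444403
Iteration 3:
  f(1.444403) = 0.463837
  f'(1.444403) = 10.053820
  x_3 = 1.444403 - 0.463837/10.053820 = 1.398267
Iteration 4:
  f(1.398267) = 0.026081
  f'(1.398267) = 8.935293
  x_4 = 1.398267 - 0.026081/8.935293 = 1.395348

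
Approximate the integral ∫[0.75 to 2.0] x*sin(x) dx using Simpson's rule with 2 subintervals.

f(x) = x*sin(x)
a = 0.75, b = 2.0, n = 2
h = (b - a)/n = 0.625000

Simpson's rule: (h/3)[f(x₀) + 4f(x₁) + 2f(x₂) + ... + f(xₙ)]

x_0 = 0.7500, f(x_0) = 0.511229, coefficient = 1
x_1 = 1.3750, f(x_1) = 1.348728, coefficient = 4
x_2 = 2.0000, f(x_2) = 1.818595, coefficient = 1

I ≈ (0.625000/3) × 7.724736 = 1.609320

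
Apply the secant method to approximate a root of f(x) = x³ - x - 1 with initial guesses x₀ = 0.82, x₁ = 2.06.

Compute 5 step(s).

f(x) = x³ - x - 1
x₀ = 0.82, x₁ = 2.06

Secant formula: x_{n+1} = x_n - f(x_n)(x_n - x_{n-1})/(f(x_n) - f(x_{n-1}))

Iteration 1:
  f(0.820000) = -1.268632
  f(2.060000) = 5.681816
  x_2 = 2.060000 - 5.681816×(2.060000 - 0.820000)/(5.681816 - (-1.268632))
       = 1.046331
Iteration 2:
  f(2.060000) = 5.681816
  f(1.046331) = -0.900798
  x_3 = 1.046331 - (-0.900798)×(1.046331 - 2.060000)/(-0.900798 - 5.681816)
       = 1.185047
Iteration 3:
  f(1.046331) = -0.900798
  f(1.185047) = -0.520843
  x_4 = 1.185047 - (-0.520843)×(1.185047 - 1.046331)/(-0.520843 - (-0.900798))
       = 1.375198
Iteration 4:
  f(1.185047) = -0.520843
  f(1.375198) = 0.225535
  x_5 = 1.375198 - 0.225535×(1.375198 - 1.185047)/(0.225535 - (-0.520843))
       = 1.317740
Iteration 5:
  f(1.375198) = 0.225535
  f(1.317740) = -0.029567
  x_6 = 1.317740 - (-0.029567)×(1.317740 - 1.375198)/(-0.029567 - 0.225535)
       = 1.324399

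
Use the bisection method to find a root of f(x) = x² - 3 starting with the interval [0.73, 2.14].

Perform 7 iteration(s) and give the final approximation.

f(x) = x² - 3
Initial interval: [0.73, 2.14]

Iteration 1:
  c_1 = (0.730000 + 2.140000)/2 = 1.435000
  f(c_1) = f(1.435000) = -0.940775
  f(a) × f(c) ≥ 0, new interval: [1.435000, 2.140000]
Iteration 2:
  c_2 = (1.435000 + 2.140000)/2 = 1.787500
  f(c_2) = f(1.787500) = 0.195156
  f(a) × f(c) < 0, new interval: [1.435000, 1.787500]
Iteration 3:
  c_3 = (1.435000 + 1.787500)/2 = 1.611250
  f(c_3) = f(1.611250) = -0.403873
  f(a) × f(c) ≥ 0, new interval: [1.611250, 1.787500]
Iteration 4:
  c_4 = (1.611250 + 1.787500)/2 = 1.699375
  f(c_4) = f(1.699375) = -0.112125
  f(a) × f(c) ≥ 0, new interval: [1.699375, 1.787500]
Iteration 5:
  c_5 = (1.699375 + 1.787500)/2 = 1.743438
  f(c_5) = f(1.743438) = 0.039574
  f(a) × f(c) < 0, new interval: [1.699375, 1.743438]
Iteration 6:
  c_6 = (1.699375 + 1.743438)/2 = 1.721406
  f(c_6) = f(1.721406) = -0.036761
  f(a) × f(c) ≥ 0, new interval: [1.721406, 1.743438]
Iteration 7:
  c_7 = (1.721406 + 1.743438)/2 = 1.732422
  f(c_7) = f(1.732422) = 0.001286
  f(a) × f(c) < 0, new interval: [1.721406, 1.732422]

After 7 iteration(s), the approximation is c_7 = 1.732422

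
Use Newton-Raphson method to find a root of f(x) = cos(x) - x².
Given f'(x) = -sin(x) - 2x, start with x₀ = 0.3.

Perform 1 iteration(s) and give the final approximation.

f(x) = cos(x) - x²
f'(x) = -sin(x) - 2x
x₀ = 0.3

Newton-Raphson formula: x_{n+1} = x_n - f(x_n)/f'(x_n)

Iteration 1:
  f(0.300000) = 0.865336
  f'(0.300000) = -0.895520
  x_1 = 0.300000 - 0.865336/(-0.895520) = 1.266295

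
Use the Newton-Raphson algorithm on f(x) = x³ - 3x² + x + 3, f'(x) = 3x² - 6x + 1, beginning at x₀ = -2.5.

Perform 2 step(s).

f(x) = x³ - 3x² + x + 3
f'(x) = 3x² - 6x + 1
x₀ = -2.5

Newton-Raphson formula: x_{n+1} = x_n - f(x_n)/f'(x_n)

Iteration 1:
  f(-2.500000) = -33.875000
  f'(-2.500000) = 34.750000
  x_1 = -2.500000 - (-33.875000)/34.750000 = -1.525180
Iteration 2:
  f(-1.525180) = -9.051534
  f'(-1.525180) = 17.129600
  x_2 = -1.525180 - (-9.051534)/17.129600 = -0.996765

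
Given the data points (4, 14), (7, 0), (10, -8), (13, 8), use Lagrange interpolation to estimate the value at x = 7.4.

Lagrange interpolation formula:
P(x) = Σ yᵢ × Lᵢ(x)
where Lᵢ(x) = Π_{j≠i} (x - xⱼ)/(xᵢ - xⱼ)

L_0(7.4) = (7.4 - 7)/(4 - 7) × (7.4 - 10)/(4 - 10) × (7.4 - 13)/(4 - 13) = -0.035951
L_1(7.4) = (7.4 - 4)/(7 - 4) × (7.4 - 10)/(7 - 10) × (7.4 - 13)/(7 - 13) = 0.916741
L_2(7.4) = (7.4 - 4)/(10 - 4) × (7.4 - 7)/(10 - 7) × (7.4 - 13)/(10 - 13) = 0.141037
L_3(7.4) = (7.4 - 4)/(13 - 4) × (7.4 - 7)/(13 - 7) × (7.4 - 10)/(13 - 10) = -0.021827

P(7.4) = 14×L_0(7.4) + 0×L_1(7.4) + (-8)×L_2(7.4) + 8×L_3(7.4)
P(7.4) = -1.806222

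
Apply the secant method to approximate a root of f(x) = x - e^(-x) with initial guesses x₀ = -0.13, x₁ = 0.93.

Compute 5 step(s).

f(x) = x - e^(-x)
x₀ = -0.13, x₁ = 0.93

Secant formula: x_{n+1} = x_n - f(x_n)(x_n - x_{n-1})/(f(x_n) - f(x_{n-1}))

Iteration 1:
  f(-0.130000) = -1.268828
  f(0.930000) = 0.535446
  x_2 = 0.930000 - 0.535446×(0.930000 - (-0.130000))/(0.535446 - (-1.268828))
       = 0.615429
Iteration 2:
  f(0.930000) = 0.535446
  f(0.615429) = 0.075019
  x_3 = 0.615429 - 0.075019×(0.615429 - 0.930000)/(0.075019 - 0.535446)
       = 0.564174
Iteration 3:
  f(0.615429) = 0.075019
  f(0.564174) = -0.004656
  x_4 = 0.564174 - (-0.004656)×(0.564174 - 0.615429)/(-0.004656 - 0.075019)
       = 0.567169
Iteration 4:
  f(0.564174) = -0.004656
  f(0.567169) = 0.000040
  x_5 = 0.567169 - 0.000040×(0.567169 - 0.564174)/(0.000040 - (-0.004656))
       = 0.567143
Iteration 5:
  f(0.567169) = 0.000040
  f(0.567143) = 0.000000
  x_6 = 0.567143 - 0.000000×(0.567143 - 0.567169)/(0.000000 - 0.000040)
       = 0.567143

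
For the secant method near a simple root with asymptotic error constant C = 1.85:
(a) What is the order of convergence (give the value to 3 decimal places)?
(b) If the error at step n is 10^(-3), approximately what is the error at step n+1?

(a) Secant method has superlinear convergence with order φ = (1+√5)/2 ≈ 1.618.
    This means |e_{n+1}| ≈ C|e_n|^1.618.

(b) With |e_n| = 10^(-3) and C = 1.85:
    |e_{n+1}| ≈ 1.85 × (10^(-3))^1.618 = 1.85 × 10^(-4.85)

(a) ≈ 1.618 (golden ratio); (b) |e_{n+1}| ≈ 2.589e-05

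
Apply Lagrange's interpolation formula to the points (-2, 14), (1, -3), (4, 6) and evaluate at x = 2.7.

Lagrange interpolation formula:
P(x) = Σ yᵢ × Lᵢ(x)
where Lᵢ(x) = Π_{j≠i} (x - xⱼ)/(xᵢ - xⱼ)

L_0(2.7) = (2.7 - 1)/(-2 - 1) × (2.7 - 4)/(-2 - 4) = -0.122778
L_1(2.7) = (2.7 - (-2))/(1 - (-2)) × (2.7 - 4)/(1 - 4) = 0.678889
L_2(2.7) = (2.7 - (-2))/(4 - (-2)) × (2.7 - 1)/(4 - 1) = 0.443889

P(2.7) = 14×L_0(2.7) + (-3)×L_1(2.7) + 6×L_2(2.7)
P(2.7) = -1.092222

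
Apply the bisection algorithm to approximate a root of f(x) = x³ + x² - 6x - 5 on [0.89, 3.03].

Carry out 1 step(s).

f(x) = x³ + x² - 6x - 5
Initial interval: [0.89, 3.03]

Iteration 1:
  c_1 = (0.890000 + 3.030000)/2 = 1.960000
  f(c_1) = f(1.960000) = -5.388864
  f(a) × f(c) ≥ 0, new interval: [1.960000, 3.030000]

After 1 iteration(s), the approximation is c_1 = 1.960000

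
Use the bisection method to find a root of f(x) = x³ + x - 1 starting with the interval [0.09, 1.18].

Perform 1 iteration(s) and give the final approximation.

f(x) = x³ + x - 1
Initial interval: [0.09, 1.18]

Iteration 1:
  c_1 = (0.090000 + 1.180000)/2 = 0.635000
  f(c_1) = f(0.635000) = -0.108952
  f(a) × f(c) ≥ 0, new interval: [0.635000, 1.180000]

After 1 iteration(s), the approximation is c_1 = 0.635000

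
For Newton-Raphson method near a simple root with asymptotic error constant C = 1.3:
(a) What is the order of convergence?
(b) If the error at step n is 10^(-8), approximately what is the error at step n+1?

(a) Newton-Raphson has quadratic (order 2) convergence near simple roots.
    This means |e_{n+1}| ≈ C|e_n|².

(b) With |e_n| = 10^(-8) and C = 1.3:
    |e_{n+1}| ≈ 1.3 × (10^(-8))² = 1.3 × 10^(-16)

(a) 2 (quadratic); (b) |e_{n+1}| ≈ 1.300e-16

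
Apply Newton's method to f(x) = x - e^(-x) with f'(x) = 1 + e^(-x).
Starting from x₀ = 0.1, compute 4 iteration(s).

f(x) = x - e^(-x)
f'(x) = 1 + e^(-x)
x₀ = 0.1

Newton-Raphson formula: x_{n+1} = x_n - f(x_n)/f'(x_n)

Iteration 1:
  f(0.100000) = -0.804837
  f'(0.100000) = 1.904837
  x_1 = 0.100000 - (-0.804837)/1.904837 = 0.522523
Iteration 2:
  f(0.522523) = -0.070500
  f'(0.522523) = 1.593023
  x_2 = 0.522523 - (-0.070500)/1.593023 = 0.566778
Iteration 3:
  f(0.566778) = -0.000572
  f'(0.566778) = 1.567350
  x_3 = 0.566778 - (-0.000572)/1.567350 = 0.567143
Iteration 4:
  f(0.567143) = 0.000000
  f'(0.567143) = 1.567143
  x_4 = 0.567143 - 0.000000/1.567143 = 0.567143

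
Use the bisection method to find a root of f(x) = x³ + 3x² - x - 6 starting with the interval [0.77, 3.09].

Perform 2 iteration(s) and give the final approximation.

f(x) = x³ + 3x² - x - 6
Initial interval: [0.77, 3.09]

Iteration 1:
  c_1 = (0.770000 + 3.090000)/2 = 1.930000
  f(c_1) = f(1.930000) = 10.433757
  f(a) × f(c) < 0, new interval: [0.770000, 1.930000]
Iteration 2:
  c_2 = (0.770000 + 1.930000)/2 = 1.350000
  f(c_2) = f(1.350000) = 0.577875
  f(a) × f(c) < 0, new interval: [0.770000, 1.350000]

After 2 iteration(s), the approximation is c_2 = 1.350000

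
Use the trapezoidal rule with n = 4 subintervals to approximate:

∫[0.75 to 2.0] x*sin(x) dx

f(x) = x*sin(x)
a = 0.75, b = 2.0, n = 4
h = (b - a)/n = 0.312500

Trapezoidal rule: (h/2)[f(x₀) + 2f(x₁) + 2f(x₂) + ... + f(xₙ)]

x_0 = 0.7500, f(x_0) = 0.511229, coefficient = 1
x_1 = 1.0625, f(x_1) = 0.928173, coefficient = 2
x_2 = 1.3750, f(x_2) = 1.348728, coefficient = 2
x_3 = 1.6875, f(x_3) = 1.676021, coefficient = 2
x_4 = 2.0000, f(x_4) = 1.818595, coefficient = 1

I ≈ (0.312500/2) × 10.235669 = 1.599323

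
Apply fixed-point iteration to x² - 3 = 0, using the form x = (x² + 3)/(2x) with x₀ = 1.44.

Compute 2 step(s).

Equation: x² - 3 = 0
Fixed-point form: x = (x² + 3)/(2x)
x₀ = 1.44

x_1 = g(1.440000) = 1.761667
x_2 = g(1.761667) = 1.732300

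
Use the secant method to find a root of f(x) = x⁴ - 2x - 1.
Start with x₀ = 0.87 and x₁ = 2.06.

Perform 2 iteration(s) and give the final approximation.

f(x) = x⁴ - 2x - 1
x₀ = 0.87, x₁ = 2.06

Secant formula: x_{n+1} = x_n - f(x_n)(x_n - x_{n-1})/(f(x_n) - f(x_{n-1}))

Iteration 1:
  f(0.870000) = -2.167102
  f(2.060000) = 12.888141
  x_2 = 2.060000 - 12.888141×(2.060000 - 0.870000)/(12.888141 - (-2.167102))
       = 1.041293
Iteration 2:
  f(2.060000) = 12.888141
  f(1.041293) = -1.906900
  x_3 = 1.041293 - (-1.906900)×(1.041293 - 2.060000)/(-1.906900 - 12.888141)
       = 1.172592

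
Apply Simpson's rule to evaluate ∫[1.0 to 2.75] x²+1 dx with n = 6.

f(x) = x²+1
a = 1.0, b = 2.75, n = 6
h = (b - a)/n = 0.291667

Simpson's rule: (h/3)[f(x₀) + 4f(x₁) + 2f(x₂) + ... + f(xₙ)]

x_0 = 1.0000, f(x_0) = 2.000000, coefficient = 1
x_1 = 1.2917, f(x_1) = 2.668403, coefficient = 4
x_2 = 1.5833, f(x_2) = 3.506944, coefficient = 2
x_3 = 1.8750, f(x_3) = 4.515625, coefficient = 4
x_4 = 2.1667, f(x_4) = 5.694444, coefficient = 2
x_5 = 2.4583, f(x_5) = 7.043403, coefficient = 4
x_6 = 2.7500, f(x_6) = 8.562500, coefficient = 1

I ≈ (0.291667/3) × 85.875000 = 8.348958
Exact value: 8.348958
Error: 0.000000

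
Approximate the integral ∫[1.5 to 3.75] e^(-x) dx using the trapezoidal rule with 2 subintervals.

f(x) = e^(-x)
a = 1.5, b = 3.75, n = 2
h = (b - a)/n = 1.125000

Trapezoidal rule: (h/2)[f(x₀) + 2f(x₁) + 2f(x₂) + ... + f(xₙ)]

x_0 = 1.5000, f(x_0) = 0.223130, coefficient = 1
x_1 = 2.6250, f(x_1) = 0.072440, coefficient = 2
x_2 = 3.7500, f(x_2) = 0.023518, coefficient = 1

I ≈ (1.125000/2) × 0.391527 = 0.220234
Exact value: 0.199612
Error: 0.020622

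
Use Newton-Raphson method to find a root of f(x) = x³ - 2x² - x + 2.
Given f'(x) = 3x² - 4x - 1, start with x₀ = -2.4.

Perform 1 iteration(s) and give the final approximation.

f(x) = x³ - 2x² - x + 2
f'(x) = 3x² - 4x - 1
x₀ = -2.4

Newton-Raphson formula: x_{n+1} = x_n - f(x_n)/f'(x_n)

Iteration 1:
  f(-2.400000) = -20.944000
  f'(-2.400000) = 25.880000
  x_1 = -2.400000 - (-20.944000)/25.880000 = -1.590726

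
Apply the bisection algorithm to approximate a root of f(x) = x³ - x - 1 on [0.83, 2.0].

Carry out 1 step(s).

f(x) = x³ - x - 1
Initial interval: [0.83, 2.0]

Iteration 1:
  c_1 = (0.830000 + 2.000000)/2 = 1.415000
  f(c_1) = f(1.415000) = 0.418148
  f(a) × f(c) < 0, new interval: [0.830000, 1.415000]

After 1 iteration(s), the approximation is c_1 = 1.415000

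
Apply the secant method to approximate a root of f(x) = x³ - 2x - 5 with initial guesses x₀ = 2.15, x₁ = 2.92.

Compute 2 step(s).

f(x) = x³ - 2x - 5
x₀ = 2.15, x₁ = 2.92

Secant formula: x_{n+1} = x_n - f(x_n)(x_n - x_{n-1})/(f(x_n) - f(x_{n-1}))

Iteration 1:
  f(2.150000) = 0.638375
  f(2.920000) = 14.057088
  x_2 = 2.920000 - 14.057088×(2.920000 - 2.150000)/(14.057088 - 0.638375)
       = 2.113368
Iteration 2:
  f(2.920000) = 14.057088
  f(2.113368) = 0.212256
  x_3 = 2.113368 - 0.212256×(2.113368 - 2.920000)/(0.212256 - 14.057088)
       = 2.101002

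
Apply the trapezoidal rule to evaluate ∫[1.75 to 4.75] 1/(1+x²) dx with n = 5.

f(x) = 1/(1+x²)
a = 1.75, b = 4.75, n = 5
h = (b - a)/n = 0.600000

Trapezoidal rule: (h/2)[f(x₀) + 2f(x₁) + 2f(x₂) + ... + f(xₙ)]

x_0 = 1.7500, f(x_0) = 0.246154, coefficient = 1
x_1 = 2.3500, f(x_1) = 0.153315, coefficient = 2
x_2 = 2.9500, f(x_2) = 0.103066, coefficient = 2
x_3 = 3.5500, f(x_3) = 0.073516, coefficient = 2
x_4 = 4.1500, f(x_4) = 0.054877, coefficient = 2
x_5 = 4.7500, f(x_5) = 0.042440, coefficient = 1

I ≈ (0.600000/2) × 1.058144 = 0.317443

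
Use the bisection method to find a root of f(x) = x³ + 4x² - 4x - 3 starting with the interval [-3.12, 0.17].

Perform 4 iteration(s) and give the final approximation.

f(x) = x³ + 4x² - 4x - 3
Initial interval: [-3.12, 0.17]

Iteration 1:
  c_1 = (-3.120000 + 0.170000)/2 = -1.475000
  f(c_1) = f(-1.475000) = 8.393453
  f(a) × f(c) ≥ 0, new interval: [-1.475000, 0.170000]
Iteration 2:
  c_2 = (-1.475000 + 0.170000)/2 = -0.652500
  f(c_2) = f(-0.652500) = 1.035219
  f(a) × f(c) ≥ 0, new interval: [-0.652500, 0.170000]
Iteration 3:
  c_3 = (-0.652500 + 0.170000)/2 = -0.241250
  f(c_3) = f(-0.241250) = -1.816235
  f(a) × f(c) < 0, new interval: [-0.652500, -0.241250]
Iteration 4:
  c_4 = (-0.652500 + (-0.241250))/2 = -0.446875
  f(c_4) = f(-0.446875) = -0.502951
  f(a) × f(c) < 0, new interval: [-0.652500, -0.446875]

After 4 iteration(s), the approximation is c_4 = -0.446875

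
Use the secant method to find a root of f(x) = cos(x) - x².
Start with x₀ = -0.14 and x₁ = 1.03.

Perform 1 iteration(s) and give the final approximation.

f(x) = cos(x) - x²
x₀ = -0.14, x₁ = 1.03

Secant formula: x_{n+1} = x_n - f(x_n)(x_n - x_{n-1})/(f(x_n) - f(x_{n-1}))

Iteration 1:
  f(-0.140000) = 0.970616
  f(1.030000) = -0.546081
  x_2 = 1.030000 - (-0.546081)×(1.030000 - (-0.140000))/(-0.546081 - 0.970616)
       = 0.608746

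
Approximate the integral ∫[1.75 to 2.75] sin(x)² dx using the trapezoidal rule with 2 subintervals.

f(x) = sin(x)²
a = 1.75, b = 2.75, n = 2
h = (b - a)/n = 0.500000

Trapezoidal rule: (h/2)[f(x₀) + 2f(x₁) + 2f(x₂) + ... + f(xₙ)]

x_0 = 1.7500, f(x_0) = 0.968228, coefficient = 1
x_1 = 2.2500, f(x_1) = 0.605398, coefficient = 2
x_2 = 2.7500, f(x_2) = 0.145665, coefficient = 1

I ≈ (0.500000/2) × 2.324689 = 0.581172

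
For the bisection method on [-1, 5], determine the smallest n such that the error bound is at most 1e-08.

We need (b-a)/2^n ≤ 1e-08
(5 - (-1))/2^n ≤ 1e-08
6/2^n ≤ 1e-08
2^n ≥ 600000000
n ≥ log₂(600000000) = 29.16
n ≥ 30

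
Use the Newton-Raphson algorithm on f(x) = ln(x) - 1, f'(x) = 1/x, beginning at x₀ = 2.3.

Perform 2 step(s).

f(x) = ln(x) - 1
f'(x) = 1/x
x₀ = 2.3

Newton-Raphson formula: x_{n+1} = x_n - f(x_n)/f'(x_n)

Iteration 1:
  f(2.300000) = -0.167091
  f'(2.300000) = 0.434783
  x_1 = 2.300000 - (-0.167091)/0.434783 = 2.684309
Iteration 2:
  f(2.684309) = -0.012577
  f'(2.684309) = 0.372535
  x_2 = 2.684309 - (-0.012577)/0.372535 = 2.718069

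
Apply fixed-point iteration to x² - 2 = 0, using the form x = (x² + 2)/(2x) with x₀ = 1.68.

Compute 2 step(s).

Equation: x² - 2 = 0
Fixed-point form: x = (x² + 2)/(2x)
x₀ = 1.68

x_1 = g(1.680000) = 1.435238
x_2 = g(1.435238) = 1.414368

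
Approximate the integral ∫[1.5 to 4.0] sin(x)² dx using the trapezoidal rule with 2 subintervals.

f(x) = sin(x)²
a = 1.5, b = 4.0, n = 2
h = (b - a)/n = 1.250000

Trapezoidal rule: (h/2)[f(x₀) + 2f(x₁) + 2f(x₂) + ... + f(xₙ)]

x_0 = 1.5000, f(x_0) = 0.994996, coefficient = 1
x_1 = 2.7500, f(x_1) = 0.145665, coefficient = 2
x_2 = 4.0000, f(x_2) = 0.572750, coefficient = 1

I ≈ (1.250000/2) × 1.859076 = 1.161923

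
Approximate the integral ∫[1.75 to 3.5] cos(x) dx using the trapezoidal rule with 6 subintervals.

f(x) = cos(x)
a = 1.75, b = 3.5, n = 6
h = (b - a)/n = 0.291667

Trapezoidal rule: (h/2)[f(x₀) + 2f(x₁) + 2f(x₂) + ... + f(xₙ)]

x_0 = 1.7500, f(x_0) = -0.178246, coefficient = 1
x_1 = 2.0417, f(x_1) = -0.453662, coefficient = 2
x_2 = 2.3333, f(x_2) = -0.690758, coefficient = 2
x_3 = 2.6250, f(x_3) = -0.869507, coefficient = 2
x_4 = 2.9167, f(x_4) = -0.974811, coefficient = 2
x_5 = 3.2083, f(x_5) = -0.997774, coefficient = 2
x_6 = 3.5000, f(x_6) = -0.936457, coefficient = 1

I ≈ (0.291667/2) × -9.087726 = -1.325293
Exact value: -1.334769
Error: 0.009476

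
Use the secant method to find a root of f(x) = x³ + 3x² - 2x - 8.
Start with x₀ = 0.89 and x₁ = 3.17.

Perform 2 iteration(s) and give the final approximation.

f(x) = x³ + 3x² - 2x - 8
x₀ = 0.89, x₁ = 3.17

Secant formula: x_{n+1} = x_n - f(x_n)(x_n - x_{n-1})/(f(x_n) - f(x_{n-1}))

Iteration 1:
  f(0.890000) = -6.698731
  f(3.170000) = 47.661713
  x_2 = 3.170000 - 47.661713×(3.170000 - 0.890000)/(47.661713 - (-6.698731))
       = 1.170960
Iteration 2:
  f(3.170000) = 47.661713
  f(1.170960) = -4.622920
  x_3 = 1.170960 - (-4.622920)×(1.170960 - 3.170000)/(-4.622920 - 47.661713)
       = 1.347712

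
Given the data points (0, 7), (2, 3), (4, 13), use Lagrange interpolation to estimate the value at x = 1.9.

Lagrange interpolation formula:
P(x) = Σ yᵢ × Lᵢ(x)
where Lᵢ(x) = Π_{j≠i} (x - xⱼ)/(xᵢ - xⱼ)

L_0(1.9) = (1.9 - 2)/(0 - 2) × (1.9 - 4)/(0 - 4) = 0.026250
L_1(1.9) = (1.9 - 0)/(2 - 0) × (1.9 - 4)/(2 - 4) = 0.997500
L_2(1.9) = (1.9 - 0)/(4 - 0) × (1.9 - 2)/(4 - 2) = -0.023750

P(1.9) = 7×L_0(1.9) + 3×L_1(1.9) + 13×L_2(1.9)
P(1.9) = 2.867500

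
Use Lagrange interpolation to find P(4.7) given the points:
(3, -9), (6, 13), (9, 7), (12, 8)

Lagrange interpolation formula:
P(x) = Σ yᵢ × Lᵢ(x)
where Lᵢ(x) = Π_{j≠i} (x - xⱼ)/(xᵢ - xⱼ)

L_0(4.7) = (4.7 - 6)/(3 - 6) × (4.7 - 9)/(3 - 9) × (4.7 - 12)/(3 - 12) = 0.251895
L_1(4.7) = (4.7 - 3)/(6 - 3) × (4.7 - 9)/(6 - 9) × (4.7 - 12)/(6 - 12) = 0.988204
L_2(4.7) = (4.7 - 3)/(9 - 3) × (4.7 - 6)/(9 - 6) × (4.7 - 12)/(9 - 12) = -0.298759
L_3(4.7) = (4.7 - 3)/(12 - 3) × (4.7 - 6)/(12 - 6) × (4.7 - 9)/(12 - 9) = 0.058660

P(4.7) = (-9)×L_0(4.7) + 13×L_1(4.7) + 7×L_2(4.7) + 8×L_3(4.7)
P(4.7) = 8.957562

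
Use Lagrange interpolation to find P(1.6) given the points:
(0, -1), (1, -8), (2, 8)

Lagrange interpolation formula:
P(x) = Σ yᵢ × Lᵢ(x)
where Lᵢ(x) = Π_{j≠i} (x - xⱼ)/(xᵢ - xⱼ)

L_0(1.6) = (1.6 - 1)/(0 - 1) × (1.6 - 2)/(0 - 2) = -0.120000
L_1(1.6) = (1.6 - 0)/(1 - 0) × (1.6 - 2)/(1 - 2) = 0.640000
L_2(1.6) = (1.6 - 0)/(2 - 0) × (1.6 - 1)/(2 - 1) = 0.480000

P(1.6) = (-1)×L_0(1.6) + (-8)×L_1(1.6) + 8×L_2(1.6)
P(1.6) = -1.160000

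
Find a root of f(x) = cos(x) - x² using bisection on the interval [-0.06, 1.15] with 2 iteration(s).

f(x) = cos(x) - x²
Initial interval: [-0.06, 1.15]

Iteration 1:
  c_1 = (-0.060000 + 1.150000)/2 = 0.545000
  f(c_1) = f(0.545000) = 0.558102
  f(a) × f(c) ≥ 0, new interval: [0.545000, 1.150000]
Iteration 2:
  c_2 = (0.545000 + 1.150000)/2 = 0.847500
  f(c_2) = f(0.847500) = -0.056397
  f(a) × f(c) < 0, new interval: [0.545000, 0.847500]

After 2 iteration(s), the approximation is c_2 = 0.847500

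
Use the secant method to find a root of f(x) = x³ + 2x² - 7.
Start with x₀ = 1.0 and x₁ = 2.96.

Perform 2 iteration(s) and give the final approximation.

f(x) = x³ + 2x² - 7
x₀ = 1.0, x₁ = 2.96

Secant formula: x_{n+1} = x_n - f(x_n)(x_n - x_{n-1})/(f(x_n) - f(x_{n-1}))

Iteration 1:
  f(1.000000) = -4.000000
  f(2.960000) = 36.457536
  x_2 = 2.960000 - 36.457536×(2.960000 - 1.000000)/(36.457536 - (-4.000000))
       = 1.193783
Iteration 2:
  f(2.960000) = 36.457536
  f(1.193783) = -2.448479
  x_3 = 1.193783 - (-2.448479)×(1.193783 - 2.960000)/(-2.448479 - 36.457536)
       = 1.304937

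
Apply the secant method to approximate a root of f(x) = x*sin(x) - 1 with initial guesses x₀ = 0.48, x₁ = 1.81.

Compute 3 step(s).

f(x) = x*sin(x) - 1
x₀ = 0.48, x₁ = 1.81

Secant formula: x_{n+1} = x_n - f(x_n)(x_n - x_{n-1})/(f(x_n) - f(x_{n-1}))

Iteration 1:
  f(0.480000) = -0.778346
  f(1.810000) = 0.758464
  x_2 = 1.810000 - 0.758464×(1.810000 - 0.480000)/(0.758464 - (-0.778346))
       = 1.153603
Iteration 2:
  f(1.810000) = 0.758464
  f(1.153603) = 0.054659
  x_3 = 1.153603 - 0.054659×(1.153603 - 1.810000)/(0.054659 - 0.758464)
       = 1.102626
Iteration 3:
  f(1.153603) = 0.054659
  f(1.102626) = -0.016021
  x_4 = 1.102626 - (-0.016021)×(1.102626 - 1.153603)/(-0.016021 - 0.054659)
       = 1.114181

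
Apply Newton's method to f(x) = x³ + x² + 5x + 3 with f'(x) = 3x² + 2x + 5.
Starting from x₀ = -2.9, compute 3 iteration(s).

f(x) = x³ + x² + 5x + 3
f'(x) = 3x² + 2x + 5
x₀ = -2.9

Newton-Raphson formula: x_{n+1} = x_n - f(x_n)/f'(x_n)

Iteration 1:
  f(-2.900000) = -27.479000
  f'(-2.900000) = 24.430000
  x_1 = -2.900000 - (-27.479000)/24.430000 = -1.775194
Iteration 2:
  f(-1.775194) = -8.318854
  f'(-1.775194) = 10.903557
  x_2 = -1.775194 - (-8.318854)/10.903557 = -1.012246
Iteration 3:
  f(-1.012246) = -2.073776
  f'(-1.012246) = 6.049433
  x_3 = -1.012246 - (-2.073776)/6.049433 = -0.669441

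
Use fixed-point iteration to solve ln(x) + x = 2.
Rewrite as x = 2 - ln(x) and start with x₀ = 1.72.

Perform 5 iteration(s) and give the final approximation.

Equation: ln(x) + x = 2
Fixed-point form: x = 2 - ln(x)
x₀ = 1.72

x_1 = g(1.720000) = 1.457676
x_2 = g(1.457676) = 1.623157
x_3 = g(1.623157) = 1.515627
x_4 = g(1.515627) = 1.584171
x_5 = g(1.584171) = 1.539939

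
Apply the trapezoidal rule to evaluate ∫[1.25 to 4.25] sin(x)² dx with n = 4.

f(x) = sin(x)²
a = 1.25, b = 4.25, n = 4
h = (b - a)/n = 0.750000

Trapezoidal rule: (h/2)[f(x₀) + 2f(x₁) + 2f(x₂) + ... + f(xₙ)]

x_0 = 1.2500, f(x_0) = 0.900572, coefficient = 1
x_1 = 2.0000, f(x_1) = 0.826822, coefficient = 2
x_2 = 2.7500, f(x_2) = 0.145665, coefficient = 2
x_3 = 3.5000, f(x_3) = 0.123049, coefficient = 2
x_4 = 4.2500, f(x_4) = 0.801006, coefficient = 1

I ≈ (0.750000/2) × 3.892649 = 1.459744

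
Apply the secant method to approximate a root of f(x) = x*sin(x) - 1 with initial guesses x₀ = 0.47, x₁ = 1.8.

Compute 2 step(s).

f(x) = x*sin(x) - 1
x₀ = 0.47, x₁ = 1.8

Secant formula: x_{n+1} = x_n - f(x_n)(x_n - x_{n-1})/(f(x_n) - f(x_{n-1}))

Iteration 1:
  f(0.470000) = -0.787143
  f(1.800000) = 0.752926
  x_2 = 1.800000 - 0.752926×(1.800000 - 0.470000)/(0.752926 - (-0.787143))
       = 1.149775
Iteration 2:
  f(1.800000) = 0.752926
  f(1.149775) = 0.049368
  x_3 = 1.149775 - 0.049368×(1.149775 - 1.800000)/(0.049368 - 0.752926)
       = 1.104150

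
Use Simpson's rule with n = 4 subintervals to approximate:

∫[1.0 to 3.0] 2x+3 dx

f(x) = 2x+3
a = 1.0, b = 3.0, n = 4
h = (b - a)/n = 0.500000

Simpson's rule: (h/3)[f(x₀) + 4f(x₁) + 2f(x₂) + ... + f(xₙ)]

x_0 = 1.0000, f(x_0) = 5.000000, coefficient = 1
x_1 = 1.5000, f(x_1) = 6.000000, coefficient = 4
x_2 = 2.0000, f(x_2) = 7.000000, coefficient = 2
x_3 = 2.5000, f(x_3) = 8.000000, coefficient = 4
x_4 = 3.0000, f(x_4) = 9.000000, coefficient = 1

I ≈ (0.500000/3) × 84.000000 = 14.000000
Exact value: 14.000000
Error: 0.000000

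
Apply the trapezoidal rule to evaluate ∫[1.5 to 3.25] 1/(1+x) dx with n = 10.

f(x) = 1/(1+x)
a = 1.5, b = 3.25, n = 10
h = (b - a)/n = 0.175000

Trapezoidal rule: (h/2)[f(x₀) + 2f(x₁) + 2f(x₂) + ... + f(xₙ)]

x_0 = 1.5000, f(x_0) = 0.400000, coefficient = 1
x_1 = 1.6750, f(x_1) = 0.373832, coefficient = 2
x_2 = 1.8500, f(x_2) = 0.350877, coefficient = 2
x_3 = 2.0250, f(x_3) = 0.330579, coefficient = 2
x_4 = 2.2000, f(x_4) = 0.312500, coefficient = 2
x_5 = 2.3750, f(x_5) = 0.296296, coefficient = 2
x_6 = 2.5500, f(x_6) = 0.281690, coefficient = 2
x_7 = 2.7250, f(x_7) = 0.268456, coefficient = 2
x_8 = 2.9000, f(x_8) = 0.256410, coefficient = 2
x_9 = 3.0750, f(x_9) = 0.245399, coefficient = 2
x_10 = 3.2500, f(x_10) = 0.235294, coefficient = 1

I ≈ (0.175000/2) × 6.067373 = 0.530895
Exact value: 0.530628
Error: 0.000267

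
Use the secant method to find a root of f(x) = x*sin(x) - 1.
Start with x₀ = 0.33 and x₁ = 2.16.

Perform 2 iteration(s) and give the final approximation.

f(x) = x*sin(x) - 1
x₀ = 0.33, x₁ = 2.16

Secant formula: x_{n+1} = x_n - f(x_n)(x_n - x_{n-1})/(f(x_n) - f(x_{n-1}))

Iteration 1:
  f(0.330000) = -0.893066
  f(2.160000) = 0.795788
  x_2 = 2.160000 - 0.795788×(2.160000 - 0.330000)/(0.795788 - (-0.893066))
       = 1.297704
Iteration 2:
  f(2.160000) = 0.795788
  f(1.297704) = 0.249613
  x_3 = 1.297704 - 0.249613×(1.297704 - 2.160000)/(0.249613 - 0.795788)
       = 0.903618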